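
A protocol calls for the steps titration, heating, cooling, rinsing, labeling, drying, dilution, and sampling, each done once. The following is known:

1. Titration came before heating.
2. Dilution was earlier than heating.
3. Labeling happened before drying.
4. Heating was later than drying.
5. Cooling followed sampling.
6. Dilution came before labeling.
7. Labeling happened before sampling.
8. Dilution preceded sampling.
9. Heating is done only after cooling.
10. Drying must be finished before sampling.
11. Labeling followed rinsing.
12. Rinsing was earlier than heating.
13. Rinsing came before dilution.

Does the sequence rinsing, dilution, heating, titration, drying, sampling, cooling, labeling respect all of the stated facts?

no

The constraints require cooling before heating, but in the proposed sequence heating appears ahead of cooling. That one violation is enough.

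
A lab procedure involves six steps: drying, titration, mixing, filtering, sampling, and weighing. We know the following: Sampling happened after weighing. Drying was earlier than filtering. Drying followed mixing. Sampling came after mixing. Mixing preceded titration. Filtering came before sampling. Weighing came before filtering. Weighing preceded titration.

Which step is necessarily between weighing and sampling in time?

filtering

Tracing the constraints gives weighing → filtering → sampling, so filtering sits after weighing and before sampling.
No other step is forced both after weighing and before sampling.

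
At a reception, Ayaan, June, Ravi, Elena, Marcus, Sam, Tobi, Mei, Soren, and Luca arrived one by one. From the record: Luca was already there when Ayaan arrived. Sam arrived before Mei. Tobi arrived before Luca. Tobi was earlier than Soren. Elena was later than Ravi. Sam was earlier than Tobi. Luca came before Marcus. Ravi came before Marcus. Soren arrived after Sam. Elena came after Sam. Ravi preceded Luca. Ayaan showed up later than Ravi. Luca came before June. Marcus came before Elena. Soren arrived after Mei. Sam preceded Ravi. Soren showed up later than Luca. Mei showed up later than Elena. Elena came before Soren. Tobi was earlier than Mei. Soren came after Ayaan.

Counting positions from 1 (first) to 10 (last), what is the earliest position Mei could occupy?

7

Elena, Luca, Marcus, Ravi, Sam, and Tobi must all come before Mei — 6 forced predecessors.
Nothing else is forced ahead of Mei, so their earliest slot is position 6 + 1 = 7.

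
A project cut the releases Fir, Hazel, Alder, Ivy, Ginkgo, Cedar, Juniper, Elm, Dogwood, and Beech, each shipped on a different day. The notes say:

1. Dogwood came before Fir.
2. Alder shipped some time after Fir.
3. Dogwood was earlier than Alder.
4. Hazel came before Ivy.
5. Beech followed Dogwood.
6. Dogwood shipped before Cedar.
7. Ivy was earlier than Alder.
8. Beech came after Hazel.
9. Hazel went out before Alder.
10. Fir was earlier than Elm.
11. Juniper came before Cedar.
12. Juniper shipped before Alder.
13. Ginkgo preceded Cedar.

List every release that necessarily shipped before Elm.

Dogwood, Fir

Directly stated before Elm: Fir.
Dogwood reaches Elm via Dogwood → Fir → Elm.
No chain forces Hazel (or any of the others) ahead of Elm.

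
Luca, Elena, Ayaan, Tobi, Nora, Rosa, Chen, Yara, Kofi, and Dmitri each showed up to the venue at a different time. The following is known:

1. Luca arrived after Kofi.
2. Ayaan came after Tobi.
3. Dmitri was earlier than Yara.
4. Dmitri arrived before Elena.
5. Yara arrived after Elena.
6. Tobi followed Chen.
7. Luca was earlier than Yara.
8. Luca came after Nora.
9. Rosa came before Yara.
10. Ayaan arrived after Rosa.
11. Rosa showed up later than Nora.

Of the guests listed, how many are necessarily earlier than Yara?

6

Directly stated before Yara: Dmitri, Elena, Luca, and Rosa.
Kofi reaches Yara via Kofi → Luca → Yara.
Nora reaches Yara via Nora → Luca → Yara.
No chain forces Tobi (or any of the others) ahead of Yara.
That's Dmitri, Elena, Kofi, Luca, Nora, and Rosa — 6 in all.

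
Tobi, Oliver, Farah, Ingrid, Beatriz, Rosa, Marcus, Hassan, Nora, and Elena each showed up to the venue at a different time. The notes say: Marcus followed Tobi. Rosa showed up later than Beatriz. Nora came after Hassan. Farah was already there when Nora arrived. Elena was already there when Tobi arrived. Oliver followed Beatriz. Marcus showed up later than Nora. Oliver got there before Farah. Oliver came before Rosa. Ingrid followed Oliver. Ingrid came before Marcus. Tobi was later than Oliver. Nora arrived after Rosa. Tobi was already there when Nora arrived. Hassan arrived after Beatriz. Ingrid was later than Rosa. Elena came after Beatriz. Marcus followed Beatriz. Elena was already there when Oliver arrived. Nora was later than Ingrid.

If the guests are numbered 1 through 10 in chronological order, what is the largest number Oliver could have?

4

Oliver must come before Farah, Ingrid, Marcus, Nora, Rosa, and Tobi — 6 guests forced after them.
Everything else can be placed before Oliver in some valid order, so Oliver can sit as late as position 10 − 6 = 4.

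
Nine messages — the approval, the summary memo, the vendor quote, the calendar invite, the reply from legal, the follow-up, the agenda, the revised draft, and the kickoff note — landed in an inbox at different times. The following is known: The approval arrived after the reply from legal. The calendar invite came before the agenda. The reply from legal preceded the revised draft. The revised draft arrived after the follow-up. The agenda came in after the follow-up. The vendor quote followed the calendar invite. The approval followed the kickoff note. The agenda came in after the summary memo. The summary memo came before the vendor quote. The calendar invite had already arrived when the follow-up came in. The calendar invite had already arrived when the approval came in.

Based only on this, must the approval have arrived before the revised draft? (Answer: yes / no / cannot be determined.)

No chain of stated constraints runs from the approval to the revised draft, and none runs from the revised draft to the approval either.
So the relative order of the approval and the revised draft is not fixed by the given facts.

cannot be determined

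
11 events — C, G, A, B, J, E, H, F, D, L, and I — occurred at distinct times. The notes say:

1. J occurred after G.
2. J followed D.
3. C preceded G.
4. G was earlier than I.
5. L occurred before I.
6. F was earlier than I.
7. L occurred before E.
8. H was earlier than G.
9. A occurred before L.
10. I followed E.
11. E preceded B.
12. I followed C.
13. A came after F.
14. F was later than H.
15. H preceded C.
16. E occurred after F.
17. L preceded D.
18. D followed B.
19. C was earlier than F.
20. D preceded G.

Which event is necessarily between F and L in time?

A

Tracing the constraints gives F → A → L, so A sits after F and before L.
No other event is forced both after F and before L.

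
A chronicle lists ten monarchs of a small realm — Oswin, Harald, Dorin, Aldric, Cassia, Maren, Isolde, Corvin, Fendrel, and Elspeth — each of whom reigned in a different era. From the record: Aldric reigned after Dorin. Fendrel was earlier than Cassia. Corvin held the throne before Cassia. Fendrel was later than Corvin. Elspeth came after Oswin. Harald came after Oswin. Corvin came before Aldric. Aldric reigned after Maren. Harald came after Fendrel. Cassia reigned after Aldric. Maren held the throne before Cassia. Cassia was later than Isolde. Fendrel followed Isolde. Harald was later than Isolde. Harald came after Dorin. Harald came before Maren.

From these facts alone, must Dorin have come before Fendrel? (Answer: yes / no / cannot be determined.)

cannot be determined

No chain of stated constraints runs from Dorin to Fendrel, and none runs from Fendrel to Dorin either.
So the relative order of Dorin and Fendrel is not fixed by the given facts.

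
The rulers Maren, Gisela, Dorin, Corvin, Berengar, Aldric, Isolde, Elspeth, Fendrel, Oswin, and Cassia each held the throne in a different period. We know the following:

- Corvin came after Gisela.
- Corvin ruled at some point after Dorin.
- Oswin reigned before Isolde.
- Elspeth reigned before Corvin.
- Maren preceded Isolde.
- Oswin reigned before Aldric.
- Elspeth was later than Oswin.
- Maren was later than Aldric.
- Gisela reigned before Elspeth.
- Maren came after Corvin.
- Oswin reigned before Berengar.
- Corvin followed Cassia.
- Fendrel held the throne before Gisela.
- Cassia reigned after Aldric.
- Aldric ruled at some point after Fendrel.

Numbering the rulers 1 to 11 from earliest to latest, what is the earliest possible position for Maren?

9

Aldric, Cassia, Corvin, Dorin, Elspeth, Fendrel, Gisela, and Oswin must all come before Maren — 8 forced predecessors.
Nothing else is forced ahead of Maren, so their earliest slot is position 8 + 1 = 9.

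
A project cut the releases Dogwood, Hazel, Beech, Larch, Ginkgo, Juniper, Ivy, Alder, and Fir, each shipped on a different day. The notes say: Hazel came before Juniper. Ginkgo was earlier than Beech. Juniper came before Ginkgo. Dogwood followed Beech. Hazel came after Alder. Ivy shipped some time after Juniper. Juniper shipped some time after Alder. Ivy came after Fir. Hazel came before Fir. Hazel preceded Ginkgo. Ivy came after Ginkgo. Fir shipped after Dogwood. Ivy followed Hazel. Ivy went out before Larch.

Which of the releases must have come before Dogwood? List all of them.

Alder, Beech, Ginkgo, Hazel, Juniper

Directly stated before Dogwood: Beech.
Alder reaches Dogwood via Alder → Hazel → Ginkgo → Beech → Dogwood.
Ginkgo reaches Dogwood via Ginkgo → Beech → Dogwood.
Hazel reaches Dogwood via Hazel → Ginkgo → Beech → Dogwood.
Likewise Juniper reaches Dogwood by chaining the stated constraints.
No chain forces Fir (or any of the others) ahead of Dogwood.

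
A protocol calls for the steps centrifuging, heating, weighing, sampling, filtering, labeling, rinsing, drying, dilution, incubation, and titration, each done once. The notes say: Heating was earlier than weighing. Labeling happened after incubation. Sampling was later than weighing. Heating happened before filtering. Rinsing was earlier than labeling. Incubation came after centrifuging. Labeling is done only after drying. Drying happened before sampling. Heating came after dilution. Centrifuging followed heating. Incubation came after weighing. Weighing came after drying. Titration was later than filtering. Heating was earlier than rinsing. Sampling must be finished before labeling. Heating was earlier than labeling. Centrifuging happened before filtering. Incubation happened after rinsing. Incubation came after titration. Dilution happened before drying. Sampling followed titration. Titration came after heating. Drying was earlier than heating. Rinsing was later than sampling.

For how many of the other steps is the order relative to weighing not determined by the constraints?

Forced before weighing: dilution, drying, and heating; forced after weighing: incubation, labeling, rinsing, and sampling.
That leaves centrifuging, filtering, and titration with no forced order relative to weighing — 3.

3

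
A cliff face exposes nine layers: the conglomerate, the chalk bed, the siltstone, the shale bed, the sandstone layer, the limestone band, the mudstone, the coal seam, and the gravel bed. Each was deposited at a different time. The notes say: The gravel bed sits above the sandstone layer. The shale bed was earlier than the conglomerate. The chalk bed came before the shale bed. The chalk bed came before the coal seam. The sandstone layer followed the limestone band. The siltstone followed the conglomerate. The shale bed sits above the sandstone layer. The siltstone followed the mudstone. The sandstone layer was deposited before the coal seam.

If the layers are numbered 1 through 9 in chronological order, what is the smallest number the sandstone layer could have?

2

The limestone band must come before the sandstone layer — 1 forced predecessor.
Nothing else is forced ahead of the sandstone layer, so its earliest slot is position 1 + 1 = 2.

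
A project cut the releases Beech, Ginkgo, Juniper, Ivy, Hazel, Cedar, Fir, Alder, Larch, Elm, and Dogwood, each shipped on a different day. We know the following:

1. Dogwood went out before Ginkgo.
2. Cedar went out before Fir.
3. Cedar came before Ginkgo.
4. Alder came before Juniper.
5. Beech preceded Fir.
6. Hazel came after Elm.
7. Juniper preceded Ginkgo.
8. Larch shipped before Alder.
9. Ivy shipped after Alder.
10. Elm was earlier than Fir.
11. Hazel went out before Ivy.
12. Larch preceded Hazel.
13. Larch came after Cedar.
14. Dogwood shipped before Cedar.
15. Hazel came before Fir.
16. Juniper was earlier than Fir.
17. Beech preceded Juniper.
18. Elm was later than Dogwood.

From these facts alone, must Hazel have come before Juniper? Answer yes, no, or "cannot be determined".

cannot be determined

No chain of stated constraints runs from Hazel to Juniper, and none runs from Juniper to Hazel either.
So the relative order of Hazel and Juniper is not fixed by the given facts.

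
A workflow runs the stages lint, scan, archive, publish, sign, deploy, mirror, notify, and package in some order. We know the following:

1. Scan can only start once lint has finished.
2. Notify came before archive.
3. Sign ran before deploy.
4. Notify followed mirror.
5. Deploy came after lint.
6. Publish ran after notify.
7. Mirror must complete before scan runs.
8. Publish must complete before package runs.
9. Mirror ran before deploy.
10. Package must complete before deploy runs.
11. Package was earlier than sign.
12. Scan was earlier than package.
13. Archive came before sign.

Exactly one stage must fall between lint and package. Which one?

Tracing the constraints gives lint → scan → package, so scan sits after lint and before package.
No other stage is forced both after lint and before package.

scan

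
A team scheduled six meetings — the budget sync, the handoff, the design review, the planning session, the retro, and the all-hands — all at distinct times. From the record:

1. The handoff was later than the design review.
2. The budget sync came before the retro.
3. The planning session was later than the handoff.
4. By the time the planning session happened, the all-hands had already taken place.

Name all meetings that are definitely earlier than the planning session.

the all-hands, the design review, the handoff

Directly stated before the planning session: the all-hands and the handoff.
The design review reaches the planning session via the design review → the handoff → the planning session.
No chain forces the budget sync (or any of the others) ahead of the planning session.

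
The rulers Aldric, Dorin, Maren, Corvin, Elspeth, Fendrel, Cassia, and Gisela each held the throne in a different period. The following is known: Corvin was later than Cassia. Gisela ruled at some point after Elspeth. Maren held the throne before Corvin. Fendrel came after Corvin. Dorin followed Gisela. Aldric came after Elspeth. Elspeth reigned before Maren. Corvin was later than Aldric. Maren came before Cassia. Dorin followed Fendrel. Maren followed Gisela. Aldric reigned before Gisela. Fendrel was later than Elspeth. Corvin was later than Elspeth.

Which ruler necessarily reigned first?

Elspeth

Elspeth has a chain of constraints placing them before every other ruler, so Elspeth must be first.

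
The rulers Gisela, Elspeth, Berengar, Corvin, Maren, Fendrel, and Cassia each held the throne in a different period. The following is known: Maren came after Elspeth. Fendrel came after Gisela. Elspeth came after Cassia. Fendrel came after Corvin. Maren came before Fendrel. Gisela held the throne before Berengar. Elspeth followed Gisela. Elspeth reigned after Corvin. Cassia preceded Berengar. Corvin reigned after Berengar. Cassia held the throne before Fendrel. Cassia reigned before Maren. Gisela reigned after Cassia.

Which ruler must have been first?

Cassia has a chain of constraints placing them before every other ruler, so Cassia must be first.

Cassia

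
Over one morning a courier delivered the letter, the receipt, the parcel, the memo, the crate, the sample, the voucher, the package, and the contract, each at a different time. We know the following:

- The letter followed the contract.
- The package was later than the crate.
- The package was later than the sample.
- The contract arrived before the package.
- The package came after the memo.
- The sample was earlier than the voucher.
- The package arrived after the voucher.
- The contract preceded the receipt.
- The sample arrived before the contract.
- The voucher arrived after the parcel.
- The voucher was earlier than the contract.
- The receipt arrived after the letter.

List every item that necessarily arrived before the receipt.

Directly stated before the receipt: the contract and the letter.
The parcel reaches the receipt via the parcel → the voucher → the contract → the receipt.
The sample reaches the receipt via the sample → the contract → the receipt.
The voucher reaches the receipt via the voucher → the contract → the receipt.
No chain forces the crate (or any of the others) ahead of the receipt.

the contract, the letter, the parcel, the sample, the voucher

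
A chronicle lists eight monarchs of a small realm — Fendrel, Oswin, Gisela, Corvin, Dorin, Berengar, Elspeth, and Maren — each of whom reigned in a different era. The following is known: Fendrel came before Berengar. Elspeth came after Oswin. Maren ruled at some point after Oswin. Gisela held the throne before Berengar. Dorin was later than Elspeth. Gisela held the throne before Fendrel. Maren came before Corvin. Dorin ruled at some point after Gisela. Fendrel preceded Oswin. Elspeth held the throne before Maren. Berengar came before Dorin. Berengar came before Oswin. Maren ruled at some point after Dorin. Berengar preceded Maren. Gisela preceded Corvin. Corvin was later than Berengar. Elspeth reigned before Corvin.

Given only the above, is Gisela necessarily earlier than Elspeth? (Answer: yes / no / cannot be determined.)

Chain the constraints: Gisela → Fendrel → Oswin → Elspeth. Each link is directly stated, so Gisela comes before Elspeth.

yes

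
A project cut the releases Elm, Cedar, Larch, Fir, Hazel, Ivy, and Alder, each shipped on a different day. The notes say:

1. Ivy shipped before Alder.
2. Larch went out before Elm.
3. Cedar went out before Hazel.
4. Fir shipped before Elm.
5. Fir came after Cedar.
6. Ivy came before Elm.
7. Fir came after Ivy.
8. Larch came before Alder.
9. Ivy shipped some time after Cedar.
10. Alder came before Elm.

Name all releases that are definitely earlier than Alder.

Directly stated before Alder: Ivy and Larch.
Cedar reaches Alder via Cedar → Ivy → Alder.
No chain forces Hazel (or any of the others) ahead of Alder.

Cedar, Ivy, Larch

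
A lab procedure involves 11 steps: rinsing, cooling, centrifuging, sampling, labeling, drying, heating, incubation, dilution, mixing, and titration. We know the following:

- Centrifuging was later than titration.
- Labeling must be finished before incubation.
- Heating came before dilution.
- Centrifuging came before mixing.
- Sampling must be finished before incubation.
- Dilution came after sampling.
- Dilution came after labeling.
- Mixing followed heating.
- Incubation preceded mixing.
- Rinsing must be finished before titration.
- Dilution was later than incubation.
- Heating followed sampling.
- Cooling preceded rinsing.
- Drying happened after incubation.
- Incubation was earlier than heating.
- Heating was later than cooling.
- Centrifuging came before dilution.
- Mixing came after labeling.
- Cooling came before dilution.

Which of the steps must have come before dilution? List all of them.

centrifuging, cooling, heating, incubation, labeling, rinsing, sampling, titration

Directly stated before dilution: centrifuging, cooling, heating, incubation, labeling, and sampling.
Rinsing reaches dilution via rinsing → titration → centrifuging → dilution.
Titration reaches dilution via titration → centrifuging → dilution.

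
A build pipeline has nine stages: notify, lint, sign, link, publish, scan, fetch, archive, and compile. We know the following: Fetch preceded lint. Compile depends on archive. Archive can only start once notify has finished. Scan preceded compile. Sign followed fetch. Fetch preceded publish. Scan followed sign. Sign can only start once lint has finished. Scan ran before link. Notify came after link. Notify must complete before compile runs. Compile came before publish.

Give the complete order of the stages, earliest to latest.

The constraints fix every adjacent pair, so only one ordering works:
fetch → lint → sign → scan → link → notify → archive → compile → publish.

fetch, lint, sign, scan, link, notify, archive, compile, publish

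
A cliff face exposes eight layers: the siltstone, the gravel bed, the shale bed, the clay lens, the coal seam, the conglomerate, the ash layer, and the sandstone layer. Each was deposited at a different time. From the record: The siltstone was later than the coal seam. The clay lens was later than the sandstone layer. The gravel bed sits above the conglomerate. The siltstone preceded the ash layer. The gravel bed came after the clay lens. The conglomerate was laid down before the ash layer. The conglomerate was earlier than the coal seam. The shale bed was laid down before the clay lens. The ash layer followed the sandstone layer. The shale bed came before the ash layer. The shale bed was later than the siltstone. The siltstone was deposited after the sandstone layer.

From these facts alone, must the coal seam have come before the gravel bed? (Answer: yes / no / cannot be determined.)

Chain the constraints: the coal seam → the siltstone → the shale bed → the clay lens → the gravel bed. Each link is directly stated, so the coal seam comes before the gravel bed.

yes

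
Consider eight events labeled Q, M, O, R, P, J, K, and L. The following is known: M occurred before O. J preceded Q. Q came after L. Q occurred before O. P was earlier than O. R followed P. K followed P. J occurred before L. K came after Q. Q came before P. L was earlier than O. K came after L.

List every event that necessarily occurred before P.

J, L, Q

Directly stated before P: Q.
J reaches P via J → Q → P.
L reaches P via L → Q → P.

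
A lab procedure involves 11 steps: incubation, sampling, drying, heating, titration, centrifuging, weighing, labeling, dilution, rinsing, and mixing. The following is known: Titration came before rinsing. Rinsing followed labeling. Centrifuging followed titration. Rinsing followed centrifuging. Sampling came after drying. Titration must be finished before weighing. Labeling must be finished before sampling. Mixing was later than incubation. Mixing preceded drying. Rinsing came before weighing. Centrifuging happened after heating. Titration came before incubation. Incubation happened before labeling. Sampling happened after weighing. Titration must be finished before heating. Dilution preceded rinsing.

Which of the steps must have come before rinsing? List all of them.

centrifuging, dilution, heating, incubation, labeling, titration

Directly stated before rinsing: centrifuging, dilution, labeling, and titration.
Heating reaches rinsing via heating → centrifuging → rinsing.
Incubation reaches rinsing via incubation → labeling → rinsing.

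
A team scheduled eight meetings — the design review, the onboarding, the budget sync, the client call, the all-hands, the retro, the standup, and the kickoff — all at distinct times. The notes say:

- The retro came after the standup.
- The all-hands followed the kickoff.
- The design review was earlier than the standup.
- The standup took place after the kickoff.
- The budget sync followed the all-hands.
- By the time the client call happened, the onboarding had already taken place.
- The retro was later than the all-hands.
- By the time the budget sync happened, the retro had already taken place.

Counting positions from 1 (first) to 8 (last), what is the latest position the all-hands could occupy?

The all-hands must come before the budget sync and the retro — 2 meetings forced after it.
Everything else can be placed before the all-hands in some valid order, so the all-hands can sit as late as position 8 − 2 = 6.

6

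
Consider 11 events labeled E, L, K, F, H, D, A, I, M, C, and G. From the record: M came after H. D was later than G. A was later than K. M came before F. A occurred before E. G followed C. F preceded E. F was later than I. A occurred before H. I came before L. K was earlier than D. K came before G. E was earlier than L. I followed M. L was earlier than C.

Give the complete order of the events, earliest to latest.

The constraints fix every adjacent pair, so only one ordering works:
K → A → H → M → I → F → E → L → C → G → D.

K, A, H, M, I, F, E, L, C, G, D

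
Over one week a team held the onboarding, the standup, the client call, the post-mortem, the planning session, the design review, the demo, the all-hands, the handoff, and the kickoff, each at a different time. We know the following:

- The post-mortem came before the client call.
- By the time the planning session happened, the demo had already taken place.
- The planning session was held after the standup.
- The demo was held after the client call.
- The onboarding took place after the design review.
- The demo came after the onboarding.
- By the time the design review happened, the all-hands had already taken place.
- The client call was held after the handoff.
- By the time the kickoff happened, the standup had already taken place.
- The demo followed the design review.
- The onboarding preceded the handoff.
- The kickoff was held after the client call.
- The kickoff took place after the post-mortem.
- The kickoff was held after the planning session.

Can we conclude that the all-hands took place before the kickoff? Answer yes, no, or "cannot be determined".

yes

Chain the constraints: the all-hands → the design review → the demo → the planning session → the kickoff. Each link is directly stated, so the all-hands comes before the kickoff.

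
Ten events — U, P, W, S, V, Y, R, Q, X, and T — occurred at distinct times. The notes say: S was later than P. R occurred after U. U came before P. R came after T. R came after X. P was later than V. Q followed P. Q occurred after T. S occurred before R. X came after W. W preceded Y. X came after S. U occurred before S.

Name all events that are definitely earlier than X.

P, S, U, V, W

Directly stated before X: S and W.
P reaches X via P → S → X.
U reaches X via U → S → X.
V reaches X via V → P → S → X.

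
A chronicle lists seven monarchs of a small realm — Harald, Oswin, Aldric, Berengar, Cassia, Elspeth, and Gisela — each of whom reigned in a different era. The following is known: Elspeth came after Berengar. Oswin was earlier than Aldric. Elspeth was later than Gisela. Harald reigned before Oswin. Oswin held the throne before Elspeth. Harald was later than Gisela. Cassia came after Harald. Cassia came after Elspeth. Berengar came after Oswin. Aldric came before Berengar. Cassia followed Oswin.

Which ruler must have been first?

Gisela

Gisela has a chain of constraints placing them before every other ruler, so Gisela must be first.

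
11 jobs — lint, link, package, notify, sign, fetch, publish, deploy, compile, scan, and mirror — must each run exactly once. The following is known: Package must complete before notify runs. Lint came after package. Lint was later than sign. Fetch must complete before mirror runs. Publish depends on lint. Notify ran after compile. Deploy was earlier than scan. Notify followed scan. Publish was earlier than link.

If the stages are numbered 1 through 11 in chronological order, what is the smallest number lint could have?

Package and sign must both come before lint — 2 forced predecessors.
Nothing else is forced ahead of lint, so its earliest slot is position 2 + 1 = 3.

3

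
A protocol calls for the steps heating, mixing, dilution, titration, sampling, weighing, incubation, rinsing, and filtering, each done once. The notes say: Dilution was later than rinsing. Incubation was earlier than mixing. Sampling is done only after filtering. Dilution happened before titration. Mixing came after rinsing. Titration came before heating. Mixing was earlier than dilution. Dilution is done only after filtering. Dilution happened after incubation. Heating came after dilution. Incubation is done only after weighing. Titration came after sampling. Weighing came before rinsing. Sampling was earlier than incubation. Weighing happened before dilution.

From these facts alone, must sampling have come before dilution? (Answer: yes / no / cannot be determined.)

Chain the constraints: sampling → incubation → dilution. Each link is directly stated, so sampling comes before dilution.

yes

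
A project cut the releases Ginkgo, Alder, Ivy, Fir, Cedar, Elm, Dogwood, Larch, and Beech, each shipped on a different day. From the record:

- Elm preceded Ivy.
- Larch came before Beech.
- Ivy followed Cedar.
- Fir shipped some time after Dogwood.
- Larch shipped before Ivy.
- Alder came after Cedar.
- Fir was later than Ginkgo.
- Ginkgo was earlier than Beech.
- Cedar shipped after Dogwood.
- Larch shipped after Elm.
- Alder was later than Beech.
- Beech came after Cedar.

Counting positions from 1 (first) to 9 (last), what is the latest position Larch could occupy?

6

Larch must come before Alder, Beech, and Ivy — 3 releases forced after it.
Everything else can be placed before Larch in some valid order, so Larch can sit as late as position 9 − 3 = 6.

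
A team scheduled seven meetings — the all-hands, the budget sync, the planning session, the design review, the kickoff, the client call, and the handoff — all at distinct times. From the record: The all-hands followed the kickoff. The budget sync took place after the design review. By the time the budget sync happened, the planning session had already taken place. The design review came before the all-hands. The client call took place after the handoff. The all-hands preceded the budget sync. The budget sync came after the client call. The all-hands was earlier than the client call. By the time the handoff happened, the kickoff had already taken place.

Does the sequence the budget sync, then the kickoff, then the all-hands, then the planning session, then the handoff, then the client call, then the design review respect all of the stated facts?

no

The constraints require the planning session before the budget sync, but in the proposed sequence the budget sync appears ahead of the planning session. That one violation is enough.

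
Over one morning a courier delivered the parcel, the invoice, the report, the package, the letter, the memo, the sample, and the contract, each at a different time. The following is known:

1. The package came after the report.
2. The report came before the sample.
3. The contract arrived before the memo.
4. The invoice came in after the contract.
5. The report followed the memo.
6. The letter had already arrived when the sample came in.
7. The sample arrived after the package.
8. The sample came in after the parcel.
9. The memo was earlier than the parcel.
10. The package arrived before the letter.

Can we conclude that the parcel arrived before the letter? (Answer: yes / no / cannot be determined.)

cannot be determined

No chain of stated constraints runs from the parcel to the letter, and none runs from the letter to the parcel either.
So the relative order of the parcel and the letter is not fixed by the given facts.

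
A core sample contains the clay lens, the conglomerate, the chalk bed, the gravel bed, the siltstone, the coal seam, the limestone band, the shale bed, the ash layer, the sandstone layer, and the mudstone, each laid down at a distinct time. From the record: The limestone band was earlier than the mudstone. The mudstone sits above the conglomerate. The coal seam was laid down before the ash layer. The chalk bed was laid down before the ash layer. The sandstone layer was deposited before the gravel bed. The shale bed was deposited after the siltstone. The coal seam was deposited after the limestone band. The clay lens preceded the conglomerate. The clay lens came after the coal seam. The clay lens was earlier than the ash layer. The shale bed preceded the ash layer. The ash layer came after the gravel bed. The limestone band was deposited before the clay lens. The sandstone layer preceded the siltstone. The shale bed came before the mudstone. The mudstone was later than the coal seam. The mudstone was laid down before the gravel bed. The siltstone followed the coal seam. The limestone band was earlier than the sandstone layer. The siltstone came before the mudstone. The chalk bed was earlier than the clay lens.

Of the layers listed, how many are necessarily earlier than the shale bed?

Directly stated before the shale bed: the siltstone.
The coal seam reaches the shale bed via the coal seam → the siltstone → the shale bed.
The limestone band reaches the shale bed via the limestone band → the sandstone layer → the siltstone → the shale bed.
The sandstone layer reaches the shale bed via the sandstone layer → the siltstone → the shale bed.
No chain forces the clay lens (or any of the others) ahead of the shale bed.
That's the coal seam, the limestone band, the sandstone layer, and the siltstone — 4 in all.

4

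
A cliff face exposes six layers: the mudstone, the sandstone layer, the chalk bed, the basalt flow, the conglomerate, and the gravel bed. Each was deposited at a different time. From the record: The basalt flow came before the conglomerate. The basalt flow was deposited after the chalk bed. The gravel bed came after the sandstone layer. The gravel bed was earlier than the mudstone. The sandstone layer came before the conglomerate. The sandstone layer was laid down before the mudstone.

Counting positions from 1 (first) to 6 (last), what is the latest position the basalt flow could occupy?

5

The basalt flow must come before the conglomerate — 1 layer forced after it.
Everything else can be placed before the basalt flow in some valid order, so the basalt flow can sit as late as position 6 − 1 = 5.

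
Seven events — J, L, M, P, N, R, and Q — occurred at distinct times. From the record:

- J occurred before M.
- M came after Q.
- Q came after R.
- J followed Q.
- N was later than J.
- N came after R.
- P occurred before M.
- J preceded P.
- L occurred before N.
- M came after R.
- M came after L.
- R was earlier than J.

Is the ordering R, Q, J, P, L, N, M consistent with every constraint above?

yes

Check each stated constraint against the proposed order — e.g. Q is ahead of M; R is ahead of M. Every pair is in the required order; nothing is violated.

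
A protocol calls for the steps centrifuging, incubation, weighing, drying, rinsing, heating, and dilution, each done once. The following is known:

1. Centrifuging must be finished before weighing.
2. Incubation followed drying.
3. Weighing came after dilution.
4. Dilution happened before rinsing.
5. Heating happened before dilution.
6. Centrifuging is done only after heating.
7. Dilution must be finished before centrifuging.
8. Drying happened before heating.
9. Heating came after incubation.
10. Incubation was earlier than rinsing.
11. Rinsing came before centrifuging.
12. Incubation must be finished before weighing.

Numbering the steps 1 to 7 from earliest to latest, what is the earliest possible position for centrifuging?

Dilution, drying, heating, incubation, and rinsing must all come before centrifuging — 5 forced predecessors.
Nothing else is forced ahead of centrifuging, so its earliest slot is position 5 + 1 = 6.

6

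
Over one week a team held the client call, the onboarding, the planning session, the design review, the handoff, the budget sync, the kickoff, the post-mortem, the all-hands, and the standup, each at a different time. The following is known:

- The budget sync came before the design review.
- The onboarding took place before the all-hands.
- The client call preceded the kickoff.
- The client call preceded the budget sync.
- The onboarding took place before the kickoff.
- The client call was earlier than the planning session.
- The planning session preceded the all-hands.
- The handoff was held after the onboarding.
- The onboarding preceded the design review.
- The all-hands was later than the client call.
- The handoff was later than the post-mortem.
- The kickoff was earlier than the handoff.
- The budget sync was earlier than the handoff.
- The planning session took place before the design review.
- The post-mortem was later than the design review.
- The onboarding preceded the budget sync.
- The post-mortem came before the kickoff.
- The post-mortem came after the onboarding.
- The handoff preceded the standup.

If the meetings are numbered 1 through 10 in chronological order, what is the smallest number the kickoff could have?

7

The budget sync, the client call, the design review, the onboarding, the planning session, and the post-mortem must all come before the kickoff — 6 forced predecessors.
Nothing else is forced ahead of the kickoff, so its earliest slot is position 6 + 1 = 7.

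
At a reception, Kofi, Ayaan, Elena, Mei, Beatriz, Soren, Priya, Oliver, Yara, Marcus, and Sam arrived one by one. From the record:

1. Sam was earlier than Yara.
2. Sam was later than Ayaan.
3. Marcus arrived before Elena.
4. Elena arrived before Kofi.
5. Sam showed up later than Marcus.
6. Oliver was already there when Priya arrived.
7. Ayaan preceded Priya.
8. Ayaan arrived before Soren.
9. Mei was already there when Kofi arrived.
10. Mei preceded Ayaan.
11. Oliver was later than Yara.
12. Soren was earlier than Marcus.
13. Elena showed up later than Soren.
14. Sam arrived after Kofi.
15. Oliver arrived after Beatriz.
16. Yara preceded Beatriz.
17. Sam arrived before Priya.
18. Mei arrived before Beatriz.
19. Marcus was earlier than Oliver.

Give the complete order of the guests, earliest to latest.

The constraints fix every adjacent pair, so only one ordering works:
Mei → Ayaan → Soren → Marcus → Elena → Kofi → Sam → Yara → Beatriz → Oliver → Priya.

Mei, Ayaan, Soren, Marcus, Elena, Kofi, Sam, Yara, Beatriz, Oliver, Priya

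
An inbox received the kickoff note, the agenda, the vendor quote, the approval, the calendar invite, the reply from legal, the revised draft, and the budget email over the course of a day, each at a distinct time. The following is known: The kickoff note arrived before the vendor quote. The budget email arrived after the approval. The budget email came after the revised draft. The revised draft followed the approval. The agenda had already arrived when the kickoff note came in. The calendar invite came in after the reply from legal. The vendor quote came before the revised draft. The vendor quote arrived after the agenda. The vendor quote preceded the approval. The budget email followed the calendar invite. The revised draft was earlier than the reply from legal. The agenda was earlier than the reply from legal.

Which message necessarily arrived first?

The agenda has a chain of constraints placing it before every other message, so the agenda must be first.

the agenda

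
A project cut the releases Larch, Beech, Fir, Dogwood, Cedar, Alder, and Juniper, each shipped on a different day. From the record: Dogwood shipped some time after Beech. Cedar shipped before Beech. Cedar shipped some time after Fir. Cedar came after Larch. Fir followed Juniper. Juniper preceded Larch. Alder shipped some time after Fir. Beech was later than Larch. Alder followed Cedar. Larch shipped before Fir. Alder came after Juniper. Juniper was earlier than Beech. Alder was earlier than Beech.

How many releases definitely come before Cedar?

3

Directly stated before Cedar: Fir and Larch.
Juniper reaches Cedar via Juniper → Larch → Cedar.
No chain forces Dogwood (or any of the others) ahead of Cedar.
That's Fir, Juniper, and Larch — 3 in all.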